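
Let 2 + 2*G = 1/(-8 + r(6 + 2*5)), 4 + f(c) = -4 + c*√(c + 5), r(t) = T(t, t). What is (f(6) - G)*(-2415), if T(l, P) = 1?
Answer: 33465/2 - 14490*√11 ≈ -31325.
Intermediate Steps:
r(t) = 1
f(c) = -8 + c*√(5 + c) (f(c) = -4 + (-4 + c*√(c + 5)) = -4 + (-4 + c*√(5 + c)) = -8 + c*√(5 + c))
G = -15/14 (G = -1 + 1/(2*(-8 + 1)) = -1 + (½)/(-7) = -1 + (½)*(-⅐) = -1 - 1/14 = -15/14 ≈ -1.0714)
(f(6) - G)*(-2415) = ((-8 + 6*√(5 + 6)) - 1*(-15/14))*(-2415) = ((-8 + 6*√11) + 15/14)*(-2415) = (-97/14 + 6*√11)*(-2415) = 33465/2 - 14490*√11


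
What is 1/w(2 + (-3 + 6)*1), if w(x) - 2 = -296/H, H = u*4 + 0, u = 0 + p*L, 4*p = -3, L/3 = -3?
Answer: -27/242 ≈ -0.11157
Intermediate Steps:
L = -9 (L = 3*(-3) = -9)
p = -¾ (p = (¼)*(-3) = -¾ ≈ -0.75000)
u = 27/4 (u = 0 - ¾*(-9) = 0 + 27/4 = 27/4 ≈ 6.7500)
H = 27 (H = (27/4)*4 + 0 = 27 + 0 = 27)
w(x) = -242/27 (w(x) = 2 - 296/27 = -242/27)
1/w(2 + (-3 + 6)*1) = 1/(-242/27) = -27/242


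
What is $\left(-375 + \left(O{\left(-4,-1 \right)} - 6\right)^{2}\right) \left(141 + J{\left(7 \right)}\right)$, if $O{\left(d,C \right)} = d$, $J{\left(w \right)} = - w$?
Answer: $-36850$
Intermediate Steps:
$\left(-375 + \left(O{\left(-4,-1 \right)} - 6\right)^{2}\right) \left(141 + J{\left(7 \right)}\right) = \left(-375 + \left(-4 - 6\right)^{2}\right) \left(141 - 7\right) = \left(-375 + \left(-10\right)^{2}\right) \left(141 - 7\right) = \left(-375 + 100\right) 134 = \left(-275\right) 134 = -36850$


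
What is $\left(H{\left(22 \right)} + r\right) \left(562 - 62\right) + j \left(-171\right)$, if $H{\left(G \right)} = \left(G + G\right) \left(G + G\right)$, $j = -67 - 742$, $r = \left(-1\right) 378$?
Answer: $917339$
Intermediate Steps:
$r = -378$
$j = -809$
$H{\left(G \right)} = 4 G^{2}$ ($H{\left(G \right)} = 2 G 2 G = 4 G^{2}$)
$\left(H{\left(22 \right)} + r\right) \left(562 - 62\right) + j \left(-171\right) = \left(4 \cdot 22^{2} - 378\right) \left(562 - 62\right) - -138339 = \left(4 \cdot 484 - 378\right) 500 + 138339 = \left(1936 - 378\right) 500 + 138339 = 1558 \cdot 500 + 138339 = 779000 + 138339 = 917339$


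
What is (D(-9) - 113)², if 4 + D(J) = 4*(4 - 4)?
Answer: 13689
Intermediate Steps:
D(J) = -4 (D(J) = -4 + 4*(4 - 4) = -4 + 4*0 = -4 + 0 = -4)
(D(-9) - 113)² = (-4 - 113)² = (-117)² = 13689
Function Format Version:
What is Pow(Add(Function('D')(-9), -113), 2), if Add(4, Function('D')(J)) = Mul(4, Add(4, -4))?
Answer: 13689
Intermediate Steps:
Function('D')(J) = -4 (Function('D')(J) = Add(-4, Mul(4, Add(4, -4))) = Add(-4, Mul(4, 0)) = Add(-4, 0) = -4)
Pow(Add(Function('D')(-9), -113), 2) = Pow(Add(-4, -113), 2) = Pow(-117, 2) = 13689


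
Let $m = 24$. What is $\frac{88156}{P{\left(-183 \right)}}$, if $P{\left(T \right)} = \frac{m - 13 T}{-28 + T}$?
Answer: $- \frac{18600916}{2403} \approx -7740.7$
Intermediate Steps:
$P{\left(T \right)} = \frac{24 - 13 T}{-28 + T}$
$\frac{88156}{P{\left(-183 \right)}} = \frac{88156}{\frac{1}{-28 - 183} \left(24 - -2379\right)} = \frac{88156}{\frac{1}{-211} \left(24 + 2379\right)} = \frac{88156}{\left(- \frac{1}{211}\right) 2403} = \frac{88156}{- \frac{2403}{211}} = 88156 \left(- \frac{211}{2403}\right) = - \frac{18600916}{2403}$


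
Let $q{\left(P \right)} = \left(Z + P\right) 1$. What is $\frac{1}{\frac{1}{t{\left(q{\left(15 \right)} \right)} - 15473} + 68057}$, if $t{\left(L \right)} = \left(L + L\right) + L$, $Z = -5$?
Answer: $\frac{15443}{1051004250} \approx 1.4694 \cdot 10^{-5}$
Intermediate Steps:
$q{\left(P \right)} = -5 + P$ ($q{\left(P \right)} = \left(-5 + P\right) 1 = -5 + P$)
$t{\left(L \right)} = 3 L$ ($t{\left(L \right)} = 2 L + L = 3 L$)
$\frac{1}{\frac{1}{t{\left(q{\left(15 \right)} \right)} - 15473} + 68057} = \frac{1}{\frac{1}{3 \left(-5 + 15\right) - 15473} + 68057} = \frac{1}{\frac{1}{3 \cdot 10 - 15473} + 68057} = \frac{1}{\frac{1}{30 - 15473} + 68057} = \frac{1}{\frac{1}{-15443} + 68057} = \frac{1}{- \frac{1}{15443} + 68057} = \frac{1}{\frac{1051004250}{15443}} = \frac{15443}{1051004250}$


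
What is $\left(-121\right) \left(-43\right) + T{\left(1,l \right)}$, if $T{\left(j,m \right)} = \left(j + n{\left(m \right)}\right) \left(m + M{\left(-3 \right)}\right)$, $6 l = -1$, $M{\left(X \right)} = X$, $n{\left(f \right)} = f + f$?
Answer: $\frac{46808}{9} \approx 5200.9$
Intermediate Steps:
$n{\left(f \right)} = 2 f$
$l = - \frac{1}{6}$ ($l = \frac{1}{6} \left(-1\right) = - \frac{1}{6} \approx -0.16667$)
$T{\left(j,m \right)} = \left(-3 + m\right) \left(j + 2 m\right)$ ($T{\left(j,m \right)} = \left(j + 2 m\right) \left(m - 3\right) = \left(j + 2 m\right) \left(-3 + m\right) = \left(-3 + m\right) \left(j + 2 m\right)$)
$\left(-121\right) \left(-43\right) + T{\left(1,l \right)} = \left(-121\right) \left(-43\right) + \left(\left(-6\right) \left(- \frac{1}{6}\right) - 3 + 2 \left(- \frac{1}{6}\right)^{2} + 1 \left(- \frac{1}{6}\right)\right) = 5203 + \left(1 - 3 + 2 \cdot \frac{1}{36} - \frac{1}{6}\right) = 5203 + \left(1 - 3 + \frac{1}{18} - \frac{1}{6}\right) = 5203 - \frac{19}{9} = \frac{46808}{9}$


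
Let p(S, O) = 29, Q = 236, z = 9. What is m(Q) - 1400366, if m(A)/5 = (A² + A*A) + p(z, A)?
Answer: -843261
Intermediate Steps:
m(A) = 145 + 10*A² (m(A) = 5*((A² + A*A) + 29) = 5*((A² + A²) + 29) = 5*(2*A² + 29) = 5*(29 + 2*A²) = 145 + 10*A²)
m(Q) - 1400366 = (145 + 10*236²) - 1400366 = (145 + 10*55696) - 1400366 = (145 + 556960) - 1400366 = 557105 - 1400366 = -843261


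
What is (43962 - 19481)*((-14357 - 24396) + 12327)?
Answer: -646934906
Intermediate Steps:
(43962 - 19481)*((-14357 - 24396) + 12327) = 24481*(-38753 + 12327) = 24481*(-26426) = -646934906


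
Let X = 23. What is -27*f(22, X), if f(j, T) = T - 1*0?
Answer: -621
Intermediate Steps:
f(j, T) = T (f(j, T) = T + 0 = T)
-27*f(22, X) = -27*23 = -621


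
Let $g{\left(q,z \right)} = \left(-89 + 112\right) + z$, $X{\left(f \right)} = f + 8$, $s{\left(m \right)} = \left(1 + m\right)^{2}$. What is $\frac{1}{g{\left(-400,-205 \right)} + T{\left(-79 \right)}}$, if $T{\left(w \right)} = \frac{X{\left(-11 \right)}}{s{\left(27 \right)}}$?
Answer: $- \frac{784}{142691} \approx -0.0054944$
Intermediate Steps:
$X{\left(f \right)} = 8 + f$
$T{\left(w \right)} = - \frac{3}{784}$ ($T{\left(w \right)} = \frac{8 - 11}{\left(1 + 27\right)^{2}} = - \frac{3}{28^{2}} = - \frac{3}{784}$)
$g{\left(q,z \right)} = 23 + z$
$\frac{1}{g{\left(-400,-205 \right)} + T{\left(-79 \right)}} = \frac{1}{\left(23 - 205\right) - \frac{3}{784}} = \frac{1}{-182 - \frac{3}{784}} = \frac{1}{- \frac{142691}{784}} = - \frac{784}{142691}$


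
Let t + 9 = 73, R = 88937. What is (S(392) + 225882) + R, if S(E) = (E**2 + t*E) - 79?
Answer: 493492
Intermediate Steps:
t = 64 (t = -9 + 73 = 64)
S(E) = -79 + E**2 + 64*E (S(E) = (E**2 + 64*E) - 79 = -79 + E**2 + 64*E)
(S(392) + 225882) + R = ((-79 + 392**2 + 64*392) + 225882) + 88937 = ((-79 + 153664 + 25088) + 225882) + 88937 = (178673 + 225882) + 88937 = 404555 + 88937 = 493492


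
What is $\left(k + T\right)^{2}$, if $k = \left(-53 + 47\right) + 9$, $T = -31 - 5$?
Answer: $1089$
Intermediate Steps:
$T = -36$ ($T = -31 - 5 = -36$)
$k = 3$ ($k = -6 + 9 = 3$)
$\left(k + T\right)^{2} = \left(3 - 36\right)^{2} = \left(-33\right)^{2} = 1089$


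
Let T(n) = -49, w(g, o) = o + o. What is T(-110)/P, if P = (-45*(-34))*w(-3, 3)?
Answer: -49/9180 ≈ -0.0053377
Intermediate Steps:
w(g, o) = 2*o
P = 9180 (P = (-45*(-34))*(2*3) = 1530*6 = 9180)
T(-110)/P = -49/9180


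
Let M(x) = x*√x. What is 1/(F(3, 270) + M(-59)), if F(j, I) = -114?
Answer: I/(-114*I + 59*√59) ≈ -0.00052204 + 0.0020753*I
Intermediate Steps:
M(x) = x^(3/2)
1/(F(3, 270) + M(-59)) = 1/(-114 + (-59)^(3/2)) = 1/(-114 - 59*I*√59)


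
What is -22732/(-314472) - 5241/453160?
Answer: 1081635671/17813266440 ≈ 0.060721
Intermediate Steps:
-22732/(-314472) - 5241/453160 = -22732*(-1/314472) - 5241*1/453160 = 5683/78618 - 5241/453160 = 1081635671/17813266440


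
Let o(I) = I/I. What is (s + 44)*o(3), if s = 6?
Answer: 50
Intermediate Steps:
o(I) = 1
(s + 44)*o(3) = (6 + 44)*1 = 50*1 = 50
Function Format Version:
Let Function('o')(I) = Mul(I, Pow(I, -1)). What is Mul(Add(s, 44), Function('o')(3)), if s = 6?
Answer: 50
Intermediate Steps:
Function('o')(I) = 1
Mul(Add(s, 44), Function('o')(3)) = Mul(Add(6, 44), 1) = Mul(50, 1) = 50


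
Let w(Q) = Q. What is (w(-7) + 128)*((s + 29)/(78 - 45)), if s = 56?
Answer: 935/3 ≈ 311.67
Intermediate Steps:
(w(-7) + 128)*((s + 29)/(78 - 45)) = (-7 + 128)*((56 + 29)/(78 - 45)) = 121*(85/33) = 935/3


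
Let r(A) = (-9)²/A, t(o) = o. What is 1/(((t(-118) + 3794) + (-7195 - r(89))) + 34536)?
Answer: 89/2760432 ≈ 3.2241e-5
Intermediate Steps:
r(A) = 81/A
1/(((t(-118) + 3794) + (-7195 - r(89))) + 34536) = 1/(((-118 + 3794) + (-7195 - 81/89)) + 34536) = 1/((3676 + (-7195 - 81/89)) + 34536) = 1/((3676 - 640436/89) + 34536) = 1/(-313272/89 + 34536) = 1/(2760432/89) = 89/2760432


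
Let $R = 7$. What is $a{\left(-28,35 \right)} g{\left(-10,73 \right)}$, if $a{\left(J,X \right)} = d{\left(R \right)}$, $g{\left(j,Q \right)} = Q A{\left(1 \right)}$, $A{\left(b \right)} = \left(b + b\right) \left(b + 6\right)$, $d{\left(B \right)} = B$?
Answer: $7154$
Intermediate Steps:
$A{\left(b \right)} = 2 b \left(6 + b\right)$
$g{\left(j,Q \right)} = 14 Q$ ($g{\left(j,Q \right)} = Q 2 \cdot 1 \left(6 + 1\right) = Q 2 \cdot 1 \cdot 7 = Q 14 = 14 Q$)
$a{\left(J,X \right)} = 7$
$a{\left(-28,35 \right)} g{\left(-10,73 \right)} = 7 \cdot 14 \cdot 73 = 7 \cdot 1022 = 7154$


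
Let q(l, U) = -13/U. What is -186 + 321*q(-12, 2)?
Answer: -4545/2 ≈ -2272.5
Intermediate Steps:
-186 + 321*q(-12, 2) = -186 + 321*(-13/2) = -186 - 4173/2 = -4545/2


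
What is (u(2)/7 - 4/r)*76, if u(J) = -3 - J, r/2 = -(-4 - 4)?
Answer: -513/7 ≈ -73.286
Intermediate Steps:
r = 16 (r = 2*(-(-4 - 4)) = 2*(-1*(-8)) = 2*8 = 16)
(u(2)/7 - 4/r)*76 = ((-3 - 1*2)/7 - 4/16)*76 = ((-3 - 2)*(1/7) - 4*1/16)*76 = (-5*1/7 - 1/4)*76 = (-5/7 - 1/4)*76 = -27/28*76 = -513/7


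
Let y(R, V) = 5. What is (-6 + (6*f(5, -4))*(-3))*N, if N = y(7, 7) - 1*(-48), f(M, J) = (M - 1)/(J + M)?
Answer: -4134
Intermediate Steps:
f(M, J) = (-1 + M)/(J + M)
N = 53 (N = 5 - 1*(-48) = 5 + 48 = 53)
(-6 + (6*f(5, -4))*(-3))*N = (-6 + (6*((-1 + 5)/(-4 + 5)))*(-3))*53 = (-6 + (6*(4/1))*(-3))*53 = (-6 + (6*(1*4))*(-3))*53 = (-6 + (6*4)*(-3))*53 = (-6 + 24*(-3))*53 = (-6 - 72)*53 = -78*53 = -4134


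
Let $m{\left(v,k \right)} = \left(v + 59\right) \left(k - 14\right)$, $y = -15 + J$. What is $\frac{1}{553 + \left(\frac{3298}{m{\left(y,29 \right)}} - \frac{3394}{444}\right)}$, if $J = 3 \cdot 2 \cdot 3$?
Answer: $\frac{11470}{6295907} \approx 0.0018218$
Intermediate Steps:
$J = 18$ ($J = 6 \cdot 3 = 18$)
$y = 3$ ($y = -15 + 18 = 3$)
$m{\left(v,k \right)} = \left(-14 + k\right) \left(59 + v\right)$ ($m{\left(v,k \right)} = \left(59 + v\right) \left(-14 + k\right) = \left(-14 + k\right) \left(59 + v\right)$)
$\frac{1}{553 + \left(\frac{3298}{m{\left(y,29 \right)}} - \frac{3394}{444}\right)} = \frac{1}{553 + \left(\frac{3298}{-826 - 42 + 59 \cdot 29 + 29 \cdot 3} - \frac{3394}{444}\right)} = \frac{1}{553 + \left(\frac{3298}{-826 - 42 + 1711 + 87} - \frac{1697}{222}\right)} = \frac{1}{553 - \left(\frac{1697}{222} - \frac{3298}{930}\right)} = \frac{1}{553 + \left(3298 \cdot \frac{1}{930} - \frac{1697}{222}\right)} = \frac{1}{553 + \left(\frac{1649}{465} - \frac{1697}{222}\right)} = \frac{1}{553 - \frac{47003}{11470}} = \frac{1}{\frac{6295907}{11470}} = \frac{11470}{6295907}$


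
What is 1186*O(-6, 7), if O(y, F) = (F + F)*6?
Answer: 99624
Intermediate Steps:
O(y, F) = 12*F (O(y, F) = (2*F)*6 = 12*F)
1186*O(-6, 7) = 1186*(12*7) = 1186*84 = 99624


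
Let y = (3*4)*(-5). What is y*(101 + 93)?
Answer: -11640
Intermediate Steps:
y = -60 (y = 12*(-5) = -60)
y*(101 + 93) = -60*(101 + 93) = -60*194 = -11640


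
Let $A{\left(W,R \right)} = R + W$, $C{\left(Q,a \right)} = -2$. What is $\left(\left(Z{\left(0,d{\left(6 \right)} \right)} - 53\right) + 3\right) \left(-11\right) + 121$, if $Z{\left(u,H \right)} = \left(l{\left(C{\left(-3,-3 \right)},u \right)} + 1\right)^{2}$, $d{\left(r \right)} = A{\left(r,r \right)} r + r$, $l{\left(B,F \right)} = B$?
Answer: $660$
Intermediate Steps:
$d{\left(r \right)} = r + 2 r^{2}$ ($d{\left(r \right)} = \left(r + r\right) r + r = 2 r r + r = 2 r^{2} + r = r + 2 r^{2}$)
$Z{\left(u,H \right)} = 1$ ($Z{\left(u,H \right)} = \left(-2 + 1\right)^{2} = \left(-1\right)^{2} = 1$)
$\left(\left(Z{\left(0,d{\left(6 \right)} \right)} - 53\right) + 3\right) \left(-11\right) + 121 = \left(\left(1 - 53\right) + 3\right) \left(-11\right) + 121 = \left(-52 + 3\right) \left(-11\right) + 121 = \left(-49\right) \left(-11\right) + 121 = 539 + 121 = 660$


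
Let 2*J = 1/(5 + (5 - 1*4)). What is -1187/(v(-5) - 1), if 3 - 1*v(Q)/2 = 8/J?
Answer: 1187/187 ≈ 6.3476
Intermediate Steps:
J = 1/12 (J = 1/(2*(5 + (5 - 1*4))) = 1/(2*(5 + (5 - 4))) = 1/(2*(5 + 1)) = (½)/6 = (½)*(⅙) = 1/12 ≈ 0.083333)
v(Q) = -186 (v(Q) = 6 - 16/1/12 = 6 - 16*12 = 6 - 2*96 = 6 - 192 = -186)
-1187/(v(-5) - 1) = -1187/(-186 - 1) = -1187/(-187) = -1187*(-1/187) = 1187/187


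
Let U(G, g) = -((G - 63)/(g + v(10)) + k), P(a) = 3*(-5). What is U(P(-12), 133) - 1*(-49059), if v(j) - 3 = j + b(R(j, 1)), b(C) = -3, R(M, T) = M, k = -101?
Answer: 540766/11 ≈ 49161.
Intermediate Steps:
v(j) = j (v(j) = 3 + (j - 3) = 3 + (-3 + j) = j)
P(a) = -15
U(G, g) = 101 - (-63 + G)/(10 + g) (U(G, g) = -((G - 63)/(g + 10) - 101) = -((-63 + G)/(10 + g) - 101) = -(-101 + (-63 + G)/(10 + g)) = 101 - (-63 + G)/(10 + g))
U(P(-12), 133) - 1*(-49059) = (1073 - 1*(-15) + 101*133)/(10 + 133) - 1*(-49059) = (1073 + 15 + 13433)/143 + 49059 = (1/143)*14521 + 49059 = 1117/11 + 49059 = 540766/11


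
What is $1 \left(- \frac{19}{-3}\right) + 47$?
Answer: $\frac{160}{3} \approx 53.333$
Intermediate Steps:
$1 \left(- \frac{19}{-3}\right) + 47 = 1 \left(\left(-19\right) \left(- \frac{1}{3}\right)\right) + 47 = 1 \cdot \frac{19}{3} + 47 = \frac{19}{3} + 47 = \frac{160}{3}$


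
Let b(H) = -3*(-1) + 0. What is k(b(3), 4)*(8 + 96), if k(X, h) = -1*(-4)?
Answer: 416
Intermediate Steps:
b(H) = 3 (b(H) = 3 + 0 = 3)
k(X, h) = 4
k(b(3), 4)*(8 + 96) = 4*(8 + 96) = 4*104 = 416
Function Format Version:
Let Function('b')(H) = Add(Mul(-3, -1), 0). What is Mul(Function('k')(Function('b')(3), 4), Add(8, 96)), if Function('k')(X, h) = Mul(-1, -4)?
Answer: 416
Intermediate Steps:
Function('b')(H) = 3 (Function('b')(H) = Add(3, 0) = 3)
Function('k')(X, h) = 4
Mul(Function('k')(Function('b')(3), 4), Add(8, 96)) = Mul(4, Add(8, 96)) = Mul(4, 104) = 416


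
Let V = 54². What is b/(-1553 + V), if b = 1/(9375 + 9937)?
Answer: 1/26322256 ≈ 3.7991e-8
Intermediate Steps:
V = 2916
b = 1/19312 ≈ 5.1781e-5
b/(-1553 + V) = 1/(19312*(-1553 + 2916)) = (1/19312)/1363 = (1/19312)*(1/1363) = 1/26322256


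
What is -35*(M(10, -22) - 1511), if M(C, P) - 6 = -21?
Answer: 53410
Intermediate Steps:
M(C, P) = -15 (M(C, P) = 6 - 21 = -15)
-35*(M(10, -22) - 1511) = -35*(-15 - 1511) = -35*(-1526) = 53410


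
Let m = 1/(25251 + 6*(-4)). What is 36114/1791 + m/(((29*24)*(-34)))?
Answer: 2395448553689/118797373872 ≈ 20.164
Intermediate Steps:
m = 1/25227 (m = 1/(25251 - 24) = 1/25227 ≈ 3.9640e-5)
36114/1791 + m/(((29*24)*(-34))) = 36114/1791 + 1/(25227*(((29*24)*(-34)))) = 36114*(1/1791) + 1/(25227*((696*(-34)))) = 12038/597 + (1/25227)/(-23664) = 12038/597 + (1/25227)*(-1/23664) = 12038/597 - 1/596971728 = 2395448553689/118797373872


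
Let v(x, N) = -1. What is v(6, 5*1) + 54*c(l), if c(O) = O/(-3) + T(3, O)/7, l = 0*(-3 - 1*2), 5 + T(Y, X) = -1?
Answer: -331/7 ≈ -47.286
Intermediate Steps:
T(Y, X) = -6 (T(Y, X) = -5 - 1 = -6)
l = 0 (l = 0*(-3 - 2) = 0*(-5) = 0)
c(O) = -6/7 - O/3 (c(O) = O/(-3) - 6/7 = O*(-1/3) - 6*1/7 = -O/3 - 6/7 = -6/7 - O/3)
v(6, 5*1) + 54*c(l) = -1 + 54*(-6/7 - 1/3*0) = -1 + 54*(-6/7 + 0) = -1 + 54*(-6/7) = -1 - 324/7 = -331/7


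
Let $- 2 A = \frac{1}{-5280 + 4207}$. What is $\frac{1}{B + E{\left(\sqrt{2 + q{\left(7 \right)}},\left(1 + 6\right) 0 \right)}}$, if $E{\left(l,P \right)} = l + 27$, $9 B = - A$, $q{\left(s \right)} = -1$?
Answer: $\frac{19314}{540791} \approx 0.035714$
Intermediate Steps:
$A = \frac{1}{2146}$ ($A = - \frac{1}{2 \left(-5280 + 4207\right)} = - \frac{1}{2 \left(-1073\right)} = \left(- \frac{1}{2}\right) \left(- \frac{1}{1073}\right) = \frac{1}{2146} \approx 0.00046598$)
$B = - \frac{1}{19314}$ ($B = \frac{\left(-1\right) \frac{1}{2146}}{9} = \frac{1}{9} \left(- \frac{1}{2146}\right) = - \frac{1}{19314} \approx -5.1776 \cdot 10^{-5}$)
$E{\left(l,P \right)} = 27 + l$
$\frac{1}{B + E{\left(\sqrt{2 + q{\left(7 \right)}},\left(1 + 6\right) 0 \right)}} = \frac{1}{- \frac{1}{19314} + \left(27 + \sqrt{2 - 1}\right)} = \frac{1}{- \frac{1}{19314} + \left(27 + \sqrt{1}\right)} = \frac{1}{- \frac{1}{19314} + \left(27 + 1\right)} = \frac{1}{- \frac{1}{19314} + 28} = \frac{1}{\frac{540791}{19314}} = \frac{19314}{540791}$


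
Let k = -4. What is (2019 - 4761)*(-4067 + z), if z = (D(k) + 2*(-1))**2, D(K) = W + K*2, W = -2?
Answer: 10756866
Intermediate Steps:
D(K) = -2 + 2*K (D(K) = -2 + K*2 = -2 + 2*K)
z = 144 (z = ((-2 + 2*(-4)) + 2*(-1))**2 = ((-2 - 8) - 2)**2 = (-10 - 2)**2 = (-12)**2 = 144)
(2019 - 4761)*(-4067 + z) = (2019 - 4761)*(-4067 + 144) = -2742*(-3923) = 10756866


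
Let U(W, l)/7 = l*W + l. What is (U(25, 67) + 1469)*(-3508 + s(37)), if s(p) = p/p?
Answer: -47916141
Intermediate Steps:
s(p) = 1
U(W, l) = 7*l + 7*W*l (U(W, l) = 7*(l*W + l) = 7*(W*l + l) = 7*(l + W*l) = 7*l + 7*W*l)
(U(25, 67) + 1469)*(-3508 + s(37)) = (7*67*(1 + 25) + 1469)*(-3508 + 1) = (7*67*26 + 1469)*(-3507) = (12194 + 1469)*(-3507) = 13663*(-3507) = -47916141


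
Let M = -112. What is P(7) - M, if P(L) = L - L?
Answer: 112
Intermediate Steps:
P(L) = 0
P(7) - M = 0 - 1*(-112) = 0 + 112 = 112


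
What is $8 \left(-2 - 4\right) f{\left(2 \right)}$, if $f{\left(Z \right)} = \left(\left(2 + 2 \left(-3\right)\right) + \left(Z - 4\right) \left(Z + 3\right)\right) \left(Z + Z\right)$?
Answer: $2688$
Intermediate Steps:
$f{\left(Z \right)} = 2 Z \left(-4 + \left(-4 + Z\right) \left(3 + Z\right)\right)$ ($f{\left(Z \right)} = \left(\left(2 - 6\right) + \left(-4 + Z\right) \left(3 + Z\right)\right) 2 Z = \left(-4 + \left(-4 + Z\right) \left(3 + Z\right)\right) 2 Z = 2 Z \left(-4 + \left(-4 + Z\right) \left(3 + Z\right)\right)$)
$8 \left(-2 - 4\right) f{\left(2 \right)} = 8 \left(-2 - 4\right) 2 \cdot 2 \left(-16 + 2^{2} - 2\right) = 8 \left(-2 - 4\right) 2 \cdot 2 \left(-16 + 4 - 2\right) = 8 \left(-6\right) 2 \cdot 2 \left(-14\right) = \left(-48\right) \left(-56\right) = 2688$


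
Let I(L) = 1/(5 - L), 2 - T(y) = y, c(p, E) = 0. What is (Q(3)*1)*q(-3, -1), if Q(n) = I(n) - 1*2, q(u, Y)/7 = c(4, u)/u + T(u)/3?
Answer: -35/2 ≈ -17.500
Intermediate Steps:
T(y) = 2 - y
q(u, Y) = 14/3 - 7*u/3 (q(u, Y) = 7*(0/u + (2 - u)/3) = 7*(0 + (2 - u)*(⅓)) = 7*(0 + (⅔ - u/3)) = 7*(⅔ - u/3) = 14/3 - 7*u/3)
Q(n) = -2 - 1/(-5 + n) (Q(n) = -1/(-5 + n) - 1*2 = -1/(-5 + n) - 2 = -2 - 1/(-5 + n))
(Q(3)*1)*q(-3, -1) = (((9 - 2*3)/(-5 + 3))*1)*(14/3 - 7/3*(-3)) = (((9 - 6)/(-2))*1)*(14/3 + 7) = (-½*3*1)*(35/3) = -3/2*1*(35/3) = -3/2*35/3 = -35/2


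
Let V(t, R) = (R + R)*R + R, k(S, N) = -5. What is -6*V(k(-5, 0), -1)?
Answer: -6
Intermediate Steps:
V(t, R) = R + 2*R² (V(t, R) = (2*R)*R + R = 2*R² + R = R + 2*R²)
-6*V(k(-5, 0), -1) = -(-6)*(1 + 2*(-1)) = -(-6)*(1 - 2) = -(-6)*(-1) = -6*1 = -6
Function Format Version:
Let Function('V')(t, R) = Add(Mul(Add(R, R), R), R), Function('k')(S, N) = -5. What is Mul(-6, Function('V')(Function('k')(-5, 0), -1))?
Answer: -6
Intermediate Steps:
Function('V')(t, R) = Add(R, Mul(2, Pow(R, 2))) (Function('V')(t, R) = Add(Mul(Mul(2, R), R), R) = Add(Mul(2, Pow(R, 2)), R) = Add(R, Mul(2, Pow(R, 2))))
Mul(-6, Function('V')(Function('k')(-5, 0), -1)) = Mul(-6, Mul(-1, Add(1, Mul(2, -1)))) = Mul(-6, Mul(-1, Add(1, -2))) = Mul(-6, Mul(-1, -1)) = Mul(-6, 1) = -6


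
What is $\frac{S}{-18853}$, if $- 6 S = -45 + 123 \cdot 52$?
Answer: $\frac{2117}{37706} \approx 0.056145$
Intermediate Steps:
$S = - \frac{2117}{2}$ ($S = - \frac{-45 + 123 \cdot 52}{6} = - \frac{-45 + 6396}{6} = \left(- \frac{1}{6}\right) 6351 = - \frac{2117}{2} \approx -1058.5$)
$\frac{S}{-18853} = - \frac{2117}{2 \left(-18853\right)} = \left(- \frac{2117}{2}\right) \left(- \frac{1}{18853}\right) = \frac{2117}{37706}$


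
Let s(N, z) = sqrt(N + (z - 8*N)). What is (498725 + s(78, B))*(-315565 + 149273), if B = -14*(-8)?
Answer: -82933977700 - 166292*I*sqrt(434) ≈ -8.2934e+10 - 3.4643e+6*I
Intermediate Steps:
B = 112
s(N, z) = sqrt(z - 7*N)
(498725 + s(78, B))*(-315565 + 149273) = (498725 + sqrt(112 - 7*78))*(-315565 + 149273) = (498725 + sqrt(112 - 546))*(-166292) = (498725 + sqrt(-434))*(-166292) = (498725 + I*sqrt(434))*(-166292) = -82933977700 - 166292*I*sqrt(434)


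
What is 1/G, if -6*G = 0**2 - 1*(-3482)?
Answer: -3/1741 ≈ -0.0017231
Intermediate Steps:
G = -1741/3 (G = -(0**2 - 1*(-3482))/6 = -(0 + 3482)/6 = -1/6*3482 = -1741/3 ≈ -580.33)
1/G = 1/(-1741/3) = -3/1741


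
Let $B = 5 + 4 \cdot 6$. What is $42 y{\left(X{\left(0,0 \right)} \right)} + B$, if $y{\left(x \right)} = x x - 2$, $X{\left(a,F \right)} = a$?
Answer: $-55$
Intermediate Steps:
$y{\left(x \right)} = -2 + x^{2}$ ($y{\left(x \right)} = x^{2} - 2 = -2 + x^{2}$)
$B = 29$ ($B = 5 + 24 = 29$)
$42 y{\left(X{\left(0,0 \right)} \right)} + B = 42 \left(-2 + 0^{2}\right) + 29 = 42 \left(-2 + 0\right) + 29 = 42 \left(-2\right) + 29 = -84 + 29 = -55$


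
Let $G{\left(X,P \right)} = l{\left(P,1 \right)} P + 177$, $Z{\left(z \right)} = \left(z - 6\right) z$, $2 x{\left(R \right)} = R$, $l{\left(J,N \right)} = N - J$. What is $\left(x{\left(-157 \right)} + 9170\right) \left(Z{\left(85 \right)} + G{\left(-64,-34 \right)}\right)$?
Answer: $51839733$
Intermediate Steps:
$x{\left(R \right)} = \frac{R}{2}$
$Z{\left(z \right)} = z \left(-6 + z\right)$ ($Z{\left(z \right)} = \left(-6 + z\right) z = z \left(-6 + z\right)$)
$G{\left(X,P \right)} = 177 + P \left(1 - P\right)$ ($G{\left(X,P \right)} = \left(1 - P\right) P + 177 = P \left(1 - P\right) + 177 = 177 + P \left(1 - P\right)$)
$\left(x{\left(-157 \right)} + 9170\right) \left(Z{\left(85 \right)} + G{\left(-64,-34 \right)}\right) = \left(\frac{1}{2} \left(-157\right) + 9170\right) \left(85 \left(-6 + 85\right) + \left(177 - - 34 \left(-1 - 34\right)\right)\right) = \left(- \frac{157}{2} + 9170\right) \left(85 \cdot 79 + \left(177 - \left(-34\right) \left(-35\right)\right)\right) = \frac{18183 \left(6715 + \left(177 - 1190\right)\right)}{2} = \frac{18183 \left(6715 - 1013\right)}{2} = \frac{18183}{2} \cdot 5702 = 51839733$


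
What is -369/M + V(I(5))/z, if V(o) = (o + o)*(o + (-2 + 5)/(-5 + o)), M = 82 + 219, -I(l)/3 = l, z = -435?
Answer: -198213/87290 ≈ -2.2707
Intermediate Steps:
I(l) = -3*l
M = 301
V(o) = 2*o*(o + 3/(-5 + o)) (V(o) = (2*o)*(o + 3/(-5 + o)) = 2*o*(o + 3/(-5 + o)))
-369/M + V(I(5))/z = -369/301 + (2*(-3*5)*(3 + (-3*5)² - (-15)*5)/(-5 - 3*5))/(-435) = -369*1/301 + (2*(-15)*(3 + (-15)² - 5*(-15))/(-5 - 15))*(-1/435) = -369/301 + (2*(-15)*(3 + 225 + 75)/(-20))*(-1/435) = -369/301 + (2*(-15)*(-1/20)*303)*(-1/435) = -369/301 + (909/2)*(-1/435) = -369/301 - 303/290 = -198213/87290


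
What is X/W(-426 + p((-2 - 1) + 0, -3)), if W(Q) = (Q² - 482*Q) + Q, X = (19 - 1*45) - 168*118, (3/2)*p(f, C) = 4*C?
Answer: -1985/39711 ≈ -0.049986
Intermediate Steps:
p(f, C) = 8*C/3 (p(f, C) = 2*(4*C)/3 = 8*C/3)
X = -19850 (X = (19 - 45) - 19824 = -26 - 19824 = -19850)
W(Q) = Q² - 481*Q
X/W(-426 + p((-2 - 1) + 0, -3)) = -19850*1/((-481 + (-426 + (8/3)*(-3)))*(-426 + (8/3)*(-3))) = -19850*1/((-481 + (-426 - 8))*(-426 - 8)) = -19850*(-1/(434*(-481 - 434))) = -19850/((-434*(-915))) = -19850/397110 = -19850*1/397110 = -1985/39711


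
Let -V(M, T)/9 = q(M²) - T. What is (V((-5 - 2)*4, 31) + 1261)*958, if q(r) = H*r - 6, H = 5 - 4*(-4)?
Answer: -140425556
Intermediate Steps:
H = 21 (H = 5 + 16 = 21)
q(r) = -6 + 21*r (q(r) = 21*r - 6 = -6 + 21*r)
V(M, T) = 54 - 189*M² + 9*T (V(M, T) = -9*((-6 + 21*M²) - T) = -9*(-6 - T + 21*M²) = 54 - 189*M² + 9*T)
(V((-5 - 2)*4, 31) + 1261)*958 = ((54 - 189*16*(-5 - 2)² + 9*31) + 1261)*958 = ((54 - 189*(-7*4)² + 279) + 1261)*958 = ((54 - 189*(-28)² + 279) + 1261)*958 = ((54 - 189*784 + 279) + 1261)*958 = ((54 - 148176 + 279) + 1261)*958 = (-147843 + 1261)*958 = -146582*958 = -140425556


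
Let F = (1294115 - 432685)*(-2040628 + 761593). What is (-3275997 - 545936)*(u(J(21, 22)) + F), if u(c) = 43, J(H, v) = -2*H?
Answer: 4211002416125713531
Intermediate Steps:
F = -1101799120050 (F = 861430*(-1279035) = -1101799120050)
(-3275997 - 545936)*(u(J(21, 22)) + F) = (-3275997 - 545936)*(43 - 1101799120050) = -3821933*(-1101799120007) = 4211002416125713531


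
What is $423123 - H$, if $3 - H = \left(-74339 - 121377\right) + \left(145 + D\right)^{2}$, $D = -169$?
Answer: $227980$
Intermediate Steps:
$H = 195143$ ($H = 3 - \left(\left(-74339 - 121377\right) + \left(145 - 169\right)^{2}\right) = 3 - \left(-195716 + \left(-24\right)^{2}\right) = 3 - \left(-195716 + 576\right) = 3 - -195140 = 3 + 195140 = 195143$)
$423123 - H = 423123 - 195143 = 227980$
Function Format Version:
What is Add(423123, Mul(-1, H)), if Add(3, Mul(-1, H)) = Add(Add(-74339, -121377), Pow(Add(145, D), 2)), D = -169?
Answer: 227980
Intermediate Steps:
H = 195143 (H = Add(3, Mul(-1, Add(Add(-74339, -121377), Pow(Add(145, -169), 2)))) = Add(3, Mul(-1, Add(-195716, Pow(-24, 2)))) = Add(3, Mul(-1, Add(-195716, 576))) = Add(3, Mul(-1, -195140)) = Add(3, 195140) = 195143)
Add(423123, Mul(-1, H)) = Add(423123, Mul(-1, 195143)) = Add(423123, -195143) = 227980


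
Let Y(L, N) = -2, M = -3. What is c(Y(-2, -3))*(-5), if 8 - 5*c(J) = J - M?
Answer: -7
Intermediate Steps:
c(J) = 1 - J/5 (c(J) = 8/5 - (J - 1*(-3))/5 = 8/5 - (J + 3)/5 = 8/5 - (3 + J)/5 = 8/5 + (-⅗ - J/5) = 1 - J/5)
c(Y(-2, -3))*(-5) = (1 - ⅕*(-2))*(-5) = (1 + ⅖)*(-5) = (7/5)*(-5) = -7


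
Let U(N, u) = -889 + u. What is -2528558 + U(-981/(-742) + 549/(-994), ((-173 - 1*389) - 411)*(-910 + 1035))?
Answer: -2651072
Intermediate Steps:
-2528558 + U(-981/(-742) + 549/(-994), ((-173 - 1*389) - 411)*(-910 + 1035)) = -2528558 + (-889 + ((-173 - 1*389) - 411)*(-910 + 1035)) = -2528558 + (-889 + ((-173 - 389) - 411)*125) = -2528558 + (-889 + (-562 - 411)*125) = -2528558 + (-889 - 973*125) = -2528558 + (-889 - 121625) = -2528558 - 122514 = -2651072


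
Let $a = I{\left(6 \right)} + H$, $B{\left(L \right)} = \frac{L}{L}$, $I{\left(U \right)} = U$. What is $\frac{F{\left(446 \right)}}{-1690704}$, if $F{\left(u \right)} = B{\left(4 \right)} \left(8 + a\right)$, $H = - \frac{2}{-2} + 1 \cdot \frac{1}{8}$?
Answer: $- \frac{121}{13525632} \approx -8.946 \cdot 10^{-6}$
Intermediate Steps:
$H = \frac{9}{8}$ ($H = \left(-2\right) \left(- \frac{1}{2}\right) + 1 \cdot \frac{1}{8} = 1 + \frac{1}{8} = \frac{9}{8} \approx 1.125$)
$B{\left(L \right)} = 1$
$a = \frac{57}{8}$ ($a = 6 + \frac{9}{8} = \frac{57}{8} \approx 7.125$)
$F{\left(u \right)} = \frac{121}{8}$ ($F{\left(u \right)} = 1 \left(8 + \frac{57}{8}\right) = 1 \cdot \frac{121}{8} = \frac{121}{8}$)
$\frac{F{\left(446 \right)}}{-1690704} = \frac{121}{8 \left(-1690704\right)} = \frac{121}{8} \left(- \frac{1}{1690704}\right) = - \frac{121}{13525632}$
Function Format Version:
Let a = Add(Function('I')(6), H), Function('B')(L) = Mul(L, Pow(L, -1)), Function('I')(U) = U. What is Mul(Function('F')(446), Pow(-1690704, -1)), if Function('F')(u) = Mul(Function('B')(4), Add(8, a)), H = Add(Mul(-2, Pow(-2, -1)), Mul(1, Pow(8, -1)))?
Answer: Rational(-121, 13525632) ≈ -8.9460e-6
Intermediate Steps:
H = Rational(9, 8) (H = Add(Mul(-2, Rational(-1, 2)), Mul(1, Rational(1, 8))) = Add(1, Rational(1, 8)) = Rational(9, 8) ≈ 1.1250)
Function('B')(L) = 1
a = Rational(57, 8) (a = Add(6, Rational(9, 8)) = Rational(57, 8) ≈ 7.1250)
Function('F')(u) = Rational(121, 8) (Function('F')(u) = Mul(1, Add(8, Rational(57, 8))) = Mul(1, Rational(121, 8)) = Rational(121, 8))
Mul(Function('F')(446), Pow(-1690704, -1)) = Mul(Rational(121, 8), Pow(-1690704, -1)) = Mul(Rational(121, 8), Rational(-1, 1690704)) = Rational(-121, 13525632)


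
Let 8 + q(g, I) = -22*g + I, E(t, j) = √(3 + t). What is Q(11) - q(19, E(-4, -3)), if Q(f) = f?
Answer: 437 - I ≈ 437.0 - 1.0*I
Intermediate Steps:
q(g, I) = -8 + I - 22*g (q(g, I) = -8 + (-22*g + I) = -8 + (I - 22*g) = -8 + I - 22*g)
Q(11) - q(19, E(-4, -3)) = 11 - (-8 + √(3 - 4) - 22*19) = 11 - (-8 + √(-1) - 418) = 11 - (-8 + I - 418) = 11 - (-426 + I) = 11 + (426 - I) = 437 - I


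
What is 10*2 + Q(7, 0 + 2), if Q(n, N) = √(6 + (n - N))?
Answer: 20 + √11 ≈ 23.317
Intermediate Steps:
Q(n, N) = √(6 + n - N)
10*2 + Q(7, 0 + 2) = 10*2 + √(6 + 7 - (0 + 2)) = 20 + √(6 + 7 - 1*2) = 20 + √(6 + 7 - 2) = 20 + √11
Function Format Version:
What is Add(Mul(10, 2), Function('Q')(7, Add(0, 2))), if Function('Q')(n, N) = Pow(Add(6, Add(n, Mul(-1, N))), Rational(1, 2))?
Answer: Add(20, Pow(11, Rational(1, 2))) ≈ 23.317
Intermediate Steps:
Function('Q')(n, N) = Pow(Add(6, n, Mul(-1, N)), Rational(1, 2))
Add(Mul(10, 2), Function('Q')(7, Add(0, 2))) = Add(Mul(10, 2), Pow(Add(6, 7, Mul(-1, Add(0, 2))), Rational(1, 2))) = Add(20, Pow(Add(6, 7, Mul(-1, 2)), Rational(1, 2))) = Add(20, Pow(Add(6, 7, -2), Rational(1, 2))) = Add(20, Pow(11, Rational(1, 2)))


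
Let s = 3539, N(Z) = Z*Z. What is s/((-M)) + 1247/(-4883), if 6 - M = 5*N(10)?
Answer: 877101/126958 ≈ 6.9086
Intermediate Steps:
N(Z) = Z²
M = -494 (M = 6 - 5*10² = 6 - 5*100 = 6 - 1*500 = 6 - 500 = -494)
s/((-M)) + 1247/(-4883) = 3539/((-1*(-494))) + 1247/(-4883) = 3539/494 + 1247*(-1/4883) = 3539*(1/494) - 1247/4883 = 3539/494 - 1247/4883 = 877101/126958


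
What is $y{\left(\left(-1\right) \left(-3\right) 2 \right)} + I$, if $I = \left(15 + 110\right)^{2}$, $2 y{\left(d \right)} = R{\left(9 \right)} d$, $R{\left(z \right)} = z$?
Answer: $15652$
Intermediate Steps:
$y{\left(d \right)} = \frac{9 d}{2}$
$I = 15625$ ($I = 125^{2} = 15625$)
$y{\left(\left(-1\right) \left(-3\right) 2 \right)} + I = \frac{9 \left(-1\right) \left(-3\right) 2}{2} + 15625 = \frac{9 \cdot 3 \cdot 2}{2} + 15625 = \frac{9}{2} \cdot 6 + 15625 = 27 + 15625 = 15652$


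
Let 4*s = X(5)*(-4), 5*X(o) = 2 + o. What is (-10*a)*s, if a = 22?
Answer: 308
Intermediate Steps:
X(o) = ⅖ + o/5 (X(o) = (2 + o)/5 = ⅖ + o/5)
s = -7/5 (s = ((⅖ + (⅕)*5)*(-4))/4 = ((⅖ + 1)*(-4))/4 = ((7/5)*(-4))/4 = (¼)*(-28/5) = -7/5 ≈ -1.4000)
(-10*a)*s = -10*22*(-7/5) = -220*(-7/5) = 308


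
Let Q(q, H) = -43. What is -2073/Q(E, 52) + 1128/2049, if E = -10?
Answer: 1432027/29369 ≈ 48.760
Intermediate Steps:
-2073/Q(E, 52) + 1128/2049 = -2073/(-43) + 1128/2049 = -2073*(-1/43) + 1128*(1/2049) = 2073/43 + 376/683 = 1432027/29369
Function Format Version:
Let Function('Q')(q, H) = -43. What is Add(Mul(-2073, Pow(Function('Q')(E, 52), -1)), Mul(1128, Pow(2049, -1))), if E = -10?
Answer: Rational(1432027, 29369) ≈ 48.760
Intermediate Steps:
Add(Mul(-2073, Pow(Function('Q')(E, 52), -1)), Mul(1128, Pow(2049, -1))) = Add(Mul(-2073, Pow(-43, -1)), Mul(1128, Pow(2049, -1))) = Add(Mul(-2073, Rational(-1, 43)), Mul(1128, Rational(1, 2049))) = Add(Rational(2073, 43), Rational(376, 683)) = Rational(1432027, 29369)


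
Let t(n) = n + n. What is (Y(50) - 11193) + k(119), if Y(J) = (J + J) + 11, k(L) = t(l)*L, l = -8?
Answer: -12986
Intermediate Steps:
t(n) = 2*n
k(L) = -16*L (k(L) = (2*(-8))*L = -16*L)
Y(J) = 11 + 2*J (Y(J) = 2*J + 11 = 11 + 2*J)
(Y(50) - 11193) + k(119) = ((11 + 2*50) - 11193) - 16*119 = ((11 + 100) - 11193) - 1904 = (111 - 11193) - 1904 = -11082 - 1904 = -12986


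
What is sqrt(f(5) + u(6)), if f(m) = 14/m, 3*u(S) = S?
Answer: 2*sqrt(30)/5 ≈ 2.1909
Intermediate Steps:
u(S) = S/3
sqrt(f(5) + u(6)) = sqrt(14/5 + (1/3)*6) = sqrt(14*(1/5) + 2) = sqrt(14/5 + 2) = sqrt(24/5) = 2*sqrt(30)/5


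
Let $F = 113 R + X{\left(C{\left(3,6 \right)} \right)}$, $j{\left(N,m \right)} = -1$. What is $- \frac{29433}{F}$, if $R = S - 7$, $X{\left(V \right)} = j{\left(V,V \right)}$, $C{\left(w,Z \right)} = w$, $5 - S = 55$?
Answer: $\frac{29433}{6442} \approx 4.5689$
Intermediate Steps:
$S = -50$ ($S = 5 - 55 = -50$)
$X{\left(V \right)} = -1$
$R = -57$ ($R = -50 - 7 = -57$)
$F = -6442$ ($F = 113 \left(-57\right) - 1 = -6441 - 1 = -6442$)
$- \frac{29433}{F} = - \frac{29433}{-6442} = \left(-29433\right) \left(- \frac{1}{6442}\right) = \frac{29433}{6442}$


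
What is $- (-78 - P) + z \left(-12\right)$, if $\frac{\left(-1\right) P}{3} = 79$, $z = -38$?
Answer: $297$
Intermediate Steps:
$P = -237$ ($P = \left(-3\right) 79 = -237$)
$- (-78 - P) + z \left(-12\right) = - (-78 - -237) - -456 = - (-78 + 237) + 456 = \left(-1\right) 159 + 456 = -159 + 456 = 297$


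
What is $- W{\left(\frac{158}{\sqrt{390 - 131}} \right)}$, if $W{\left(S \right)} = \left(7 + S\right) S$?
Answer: $- \frac{24964}{259} - \frac{158 \sqrt{259}}{37} \approx -165.11$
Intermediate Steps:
$W{\left(S \right)} = S \left(7 + S\right)$
$- W{\left(\frac{158}{\sqrt{390 - 131}} \right)} = - \frac{158}{\sqrt{390 - 131}} \left(7 + \frac{158}{\sqrt{390 - 131}}\right) = - \frac{158}{\sqrt{259}} \left(7 + \frac{158}{\sqrt{259}}\right) = - 158 \frac{\sqrt{259}}{259} \left(7 + 158 \frac{\sqrt{259}}{259}\right) = - \frac{158 \sqrt{259}}{259} \left(7 + \frac{158 \sqrt{259}}{259}\right) = - \frac{158 \sqrt{259} \left(7 + \frac{158 \sqrt{259}}{259}\right)}{259}$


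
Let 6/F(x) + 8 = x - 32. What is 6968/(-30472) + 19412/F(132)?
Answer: 261634735/879 ≈ 2.9765e+5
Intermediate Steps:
F(x) = 6/(-40 + x) (F(x) = 6/(-8 + (x - 32)) = 6/(-8 + (-32 + x)) = 6/(-40 + x))
6968/(-30472) + 19412/F(132) = 6968/(-30472) + 19412/((6/(-40 + 132))) = 6968*(-1/30472) + 19412/((6/92)) = -67/293 + 19412/((6*(1/92))) = -67/293 + 19412/(3/46) = -67/293 + 19412*(46/3) = -67/293 + 892952/3 = 261634735/879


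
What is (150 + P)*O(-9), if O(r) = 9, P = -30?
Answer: 1080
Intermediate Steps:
(150 + P)*O(-9) = (150 - 30)*9 = 120*9 = 1080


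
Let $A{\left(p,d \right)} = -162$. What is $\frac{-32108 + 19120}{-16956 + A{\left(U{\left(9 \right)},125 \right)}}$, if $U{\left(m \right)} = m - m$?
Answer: $\frac{6494}{8559} \approx 0.75873$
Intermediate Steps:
$U{\left(m \right)} = 0$
$\frac{-32108 + 19120}{-16956 + A{\left(U{\left(9 \right)},125 \right)}} = \frac{-32108 + 19120}{-16956 - 162} = - \frac{12988}{-17118} = \left(-12988\right) \left(- \frac{1}{17118}\right) = \frac{6494}{8559}$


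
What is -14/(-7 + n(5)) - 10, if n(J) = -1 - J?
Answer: -116/13 ≈ -8.9231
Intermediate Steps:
-14/(-7 + n(5)) - 10 = -14/(-7 + (-1 - 1*5)) - 10 = -14/(-7 + (-1 - 5)) - 10 = -14/(-7 - 6) - 10 = -14/(-13) - 10 = -14*(-1/13) - 10 = 14/13 - 10 = -116/13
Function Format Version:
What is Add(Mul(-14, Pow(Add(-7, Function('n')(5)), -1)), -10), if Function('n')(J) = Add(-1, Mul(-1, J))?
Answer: Rational(-116, 13) ≈ -8.9231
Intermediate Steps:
Add(Mul(-14, Pow(Add(-7, Function('n')(5)), -1)), -10) = Add(Mul(-14, Pow(Add(-7, Add(-1, Mul(-1, 5))), -1)), -10) = Add(Mul(-14, Pow(Add(-7, Add(-1, -5)), -1)), -10) = Add(Mul(-14, Pow(Add(-7, -6), -1)), -10) = Add(Mul(-14, Pow(-13, -1)), -10) = Add(Mul(-14, Rational(-1, 13)), -10) = Add(Rational(14, 13), -10) = Rational(-116, 13)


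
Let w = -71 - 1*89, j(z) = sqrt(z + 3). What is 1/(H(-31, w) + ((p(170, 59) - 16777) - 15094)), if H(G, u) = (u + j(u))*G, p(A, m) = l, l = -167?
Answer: I/(-27078*I + 31*sqrt(157)) ≈ -3.6923e-5 + 5.2965e-7*I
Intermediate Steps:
p(A, m) = -167
j(z) = sqrt(3 + z)
w = -160 (w = -71 - 89 = -160)
H(G, u) = G*(u + sqrt(3 + u)) (H(G, u) = (u + sqrt(3 + u))*G = G*(u + sqrt(3 + u)))
1/(H(-31, w) + ((p(170, 59) - 16777) - 15094)) = 1/(-31*(-160 + sqrt(3 - 160)) + ((-167 - 16777) - 15094)) = 1/(-31*(-160 + sqrt(-157)) + (-16944 - 15094)) = 1/(-31*(-160 + I*sqrt(157)) - 32038) = 1/((4960 - 31*I*sqrt(157)) - 32038) = 1/(-27078 - 31*I*sqrt(157))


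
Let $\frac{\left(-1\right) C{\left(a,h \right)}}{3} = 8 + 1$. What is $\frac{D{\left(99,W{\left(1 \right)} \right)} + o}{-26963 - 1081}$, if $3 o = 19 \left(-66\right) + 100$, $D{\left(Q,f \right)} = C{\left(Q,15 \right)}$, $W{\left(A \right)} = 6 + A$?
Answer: $\frac{65}{4428} \approx 0.014679$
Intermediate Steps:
$C{\left(a,h \right)} = -27$ ($C{\left(a,h \right)} = - 3 \left(8 + 1\right) = \left(-3\right) 9 = -27$)
$D{\left(Q,f \right)} = -27$
$o = - \frac{1154}{3}$ ($o = \frac{19 \left(-66\right) + 100}{3} = \frac{-1254 + 100}{3} = \frac{1}{3} \left(-1154\right) = - \frac{1154}{3} \approx -384.67$)
$\frac{D{\left(99,W{\left(1 \right)} \right)} + o}{-26963 - 1081} = \frac{-27 - \frac{1154}{3}}{-26963 - 1081} = - \frac{1235}{3 \left(-28044\right)} = \left(- \frac{1235}{3}\right) \left(- \frac{1}{28044}\right) = \frac{65}{4428}$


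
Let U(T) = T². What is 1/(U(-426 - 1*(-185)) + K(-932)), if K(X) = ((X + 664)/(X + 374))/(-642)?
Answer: 89559/5201676212 ≈ 1.7217e-5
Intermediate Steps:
K(X) = -(664 + X)/(642*(374 + X)) (K(X) = ((664 + X)/(374 + X))*(-1/642) = -(664 + X)/(642*(374 + X)))
1/(U(-426 - 1*(-185)) + K(-932)) = 1/((-426 - 1*(-185))² + (-664 - 1*(-932))/(642*(374 - 932))) = 1/((-426 + 185)² + (1/642)*(-664 + 932)/(-558)) = 1/((-241)² + (1/642)*(-1/558)*268) = 1/(58081 - 67/89559) = 1/(5201676212/89559) = 89559/5201676212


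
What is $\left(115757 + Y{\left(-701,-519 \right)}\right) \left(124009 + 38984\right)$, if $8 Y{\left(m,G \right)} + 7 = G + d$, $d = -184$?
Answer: $\frac{75412460289}{4} \approx 1.8853 \cdot 10^{10}$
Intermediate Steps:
$Y{\left(m,G \right)} = - \frac{191}{8} + \frac{G}{8}$ ($Y{\left(m,G \right)} = - \frac{7}{8} + \frac{G - 184}{8} = - \frac{7}{8} + \frac{-184 + G}{8} = - \frac{7}{8} + \left(-23 + \frac{G}{8}\right) = - \frac{191}{8} + \frac{G}{8}$)
$\left(115757 + Y{\left(-701,-519 \right)}\right) \left(124009 + 38984\right) = \left(115757 + \left(- \frac{191}{8} + \frac{1}{8} \left(-519\right)\right)\right) \left(124009 + 38984\right) = \left(115757 - \frac{355}{4}\right) 162993 = \frac{462673}{4} \cdot 162993 = \frac{75412460289}{4}$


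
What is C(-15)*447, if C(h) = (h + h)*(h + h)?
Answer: 402300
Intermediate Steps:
C(h) = 4*h² (C(h) = (2*h)*(2*h) = 4*h²)
C(-15)*447 = (4*(-15)²)*447 = (4*225)*447 = 900*447 = 402300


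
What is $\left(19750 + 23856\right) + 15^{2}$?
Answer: $43831$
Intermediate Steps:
$\left(19750 + 23856\right) + 15^{2} = 43606 + 225 = 43831$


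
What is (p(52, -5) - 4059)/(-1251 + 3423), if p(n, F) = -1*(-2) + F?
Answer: -677/362 ≈ -1.8702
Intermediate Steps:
p(n, F) = 2 + F
(p(52, -5) - 4059)/(-1251 + 3423) = ((2 - 5) - 4059)/(-1251 + 3423) = (-3 - 4059)/2172 = -4062*1/2172 = -677/362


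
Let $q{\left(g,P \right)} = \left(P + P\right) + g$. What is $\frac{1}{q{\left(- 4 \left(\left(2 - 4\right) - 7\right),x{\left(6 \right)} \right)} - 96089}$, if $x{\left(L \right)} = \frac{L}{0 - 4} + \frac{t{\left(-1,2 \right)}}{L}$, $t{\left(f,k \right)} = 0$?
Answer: $- \frac{1}{96056} \approx -1.0411 \cdot 10^{-5}$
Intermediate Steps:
$x{\left(L \right)} = - \frac{L}{4}$ ($x{\left(L \right)} = \frac{L}{0 - 4} + \frac{0}{L} = \frac{L}{0 - 4} + 0 = \frac{L}{-4} + 0 = L \left(- \frac{1}{4}\right) + 0 = - \frac{L}{4} + 0 = - \frac{L}{4}$)
$q{\left(g,P \right)} = g + 2 P$ ($q{\left(g,P \right)} = 2 P + g = g + 2 P$)
$\frac{1}{q{\left(- 4 \left(\left(2 - 4\right) - 7\right),x{\left(6 \right)} \right)} - 96089} = \frac{1}{\left(- 4 \left(\left(2 - 4\right) - 7\right) + 2 \left(\left(- \frac{1}{4}\right) 6\right)\right) - 96089} = \frac{1}{\left(- 4 \left(-2 - 7\right) + 2 \left(- \frac{3}{2}\right)\right) - 96089} = \frac{1}{\left(\left(-4\right) \left(-9\right) - 3\right) - 96089} = \frac{1}{\left(36 - 3\right) - 96089} = \frac{1}{33 - 96089} = \frac{1}{-96056} = - \frac{1}{96056}$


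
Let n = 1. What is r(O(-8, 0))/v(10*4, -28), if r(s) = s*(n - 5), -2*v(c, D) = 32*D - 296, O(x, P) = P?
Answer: 0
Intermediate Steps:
v(c, D) = 148 - 16*D (v(c, D) = -(32*D - 296)/2 = -(-296 + 32*D)/2 = 148 - 16*D)
r(s) = -4*s (r(s) = s*(1 - 5) = s*(-4) = -4*s)
r(O(-8, 0))/v(10*4, -28) = (-4*0)/(148 - 16*(-28)) = 0/(148 + 448) = 0/596 = 0*(1/596) = 0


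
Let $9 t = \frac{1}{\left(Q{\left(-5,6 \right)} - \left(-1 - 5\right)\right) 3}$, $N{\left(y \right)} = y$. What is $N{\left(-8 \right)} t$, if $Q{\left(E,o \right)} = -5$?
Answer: $- \frac{8}{27} \approx -0.2963$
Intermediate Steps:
$t = \frac{1}{27}$ ($t = \frac{\frac{1}{-5 - \left(-1 - 5\right)} \frac{1}{3}}{9} = \frac{\frac{1}{-5 - -6} \cdot \frac{1}{3}}{9} = \frac{\frac{1}{-5 + 6} \cdot \frac{1}{3}}{9} = \frac{1^{-1} \cdot \frac{1}{3}}{9} = \frac{1 \cdot \frac{1}{3}}{9} = \frac{1}{9} \cdot \frac{1}{3} = \frac{1}{27} \approx 0.037037$)
$N{\left(-8 \right)} t = \left(-8\right) \frac{1}{27} = - \frac{8}{27}$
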